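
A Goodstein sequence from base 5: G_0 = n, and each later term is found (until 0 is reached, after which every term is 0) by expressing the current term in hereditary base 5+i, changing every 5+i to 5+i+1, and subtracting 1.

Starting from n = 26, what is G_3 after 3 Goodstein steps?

53

(0) 26|_5 = 5^2 + 1 ↦ 6^2 + 1|_6 = 37 ⇒ 36
(1) 36|_6 = 6^2 ↦ 7^2|_7 = 49 ⇒ 48
(2) 48|_7 = 6·7 + 6 ↦ 6·8 + 6|_8 = 54 ⇒ 53
(3) 53|_8 = 6·8 + 5 ↦ 6·9 + 5|_9 = 59 ⇒ 58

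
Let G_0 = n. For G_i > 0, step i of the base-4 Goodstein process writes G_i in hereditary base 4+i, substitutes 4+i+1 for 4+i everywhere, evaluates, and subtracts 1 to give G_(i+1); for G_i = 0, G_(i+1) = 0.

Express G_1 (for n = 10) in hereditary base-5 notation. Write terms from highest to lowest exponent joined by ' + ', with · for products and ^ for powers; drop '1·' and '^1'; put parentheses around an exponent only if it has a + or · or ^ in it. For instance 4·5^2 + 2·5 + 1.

2·5 + 1

i=0: 10 = 2·4 + 2 (b=4); 4→5: 2·5 + 2 = 12; 12−1 = 11
i=1: 11 = 2·5 + 1 (b=5); 5→6: 2·6 + 1 = 13; 13−1 = 12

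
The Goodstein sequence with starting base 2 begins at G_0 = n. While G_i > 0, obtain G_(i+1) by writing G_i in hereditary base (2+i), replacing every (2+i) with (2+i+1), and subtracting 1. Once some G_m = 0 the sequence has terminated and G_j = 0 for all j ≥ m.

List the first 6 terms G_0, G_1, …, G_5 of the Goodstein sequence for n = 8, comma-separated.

8, 80, 553, 6310, 93395, 1647195

i=0: 8 = 2^(2 + 1) (b=2); 2→3: 3^(3 + 1) = 81; 81−1 = 80
i=1: 80 = 2·3^3 + 2·3^2 + 2·3 + 2 (b=3); 3→4: 2·4^4 + 2·4^2 + 2·4 + 2 = 554; 554−1 = 553
i=2: 553 = 2·4^4 + 2·4^2 + 2·4 + 1 (b=4); 4→5: 2·5^5 + 2·5^2 + 2·5 + 1 = 6311; 6311−1 = 6310
i=3: 6310 = 2·5^5 + 2·5^2 + 2·5 (b=5); 5→6: 2·6^6 + 2·6^2 + 2·6 = 93396; 93396−1 = 93395
i=4: 93395 = 2·6^6 + 2·6^2 + 6 + 5 (b=6); 6→7: 2·7^7 + 2·7^2 + 7 + 5 = 1647196; 1647196−1 = 1647195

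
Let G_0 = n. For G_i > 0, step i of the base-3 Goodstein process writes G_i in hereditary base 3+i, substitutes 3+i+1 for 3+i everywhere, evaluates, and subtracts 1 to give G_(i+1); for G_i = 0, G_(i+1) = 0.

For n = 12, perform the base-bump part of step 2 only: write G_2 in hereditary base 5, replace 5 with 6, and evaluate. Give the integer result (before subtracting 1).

12 —HB3→ 3^2 + 3 —bump→ 4^2 + 4 = 20 —(−1)→ 19
19 —HB4→ 4^2 + 3 —bump→ 5^2 + 3 = 28 —(−1)→ 27
27 —HB5→ 5^2 + 2 —bump→ 6^2 + 2 = 38 —(−1)→ 37

38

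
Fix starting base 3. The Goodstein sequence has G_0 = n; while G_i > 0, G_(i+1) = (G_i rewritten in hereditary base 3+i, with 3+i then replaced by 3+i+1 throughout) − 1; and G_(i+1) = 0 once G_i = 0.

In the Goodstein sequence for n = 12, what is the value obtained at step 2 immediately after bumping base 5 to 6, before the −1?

G_0 = 12. HB_3(12) = 3^2 + 3. Bump = 20. G_1 = 19.
G_1 = 19. HB_4(19) = 4^2 + 3. Bump = 28. G_2 = 27.

38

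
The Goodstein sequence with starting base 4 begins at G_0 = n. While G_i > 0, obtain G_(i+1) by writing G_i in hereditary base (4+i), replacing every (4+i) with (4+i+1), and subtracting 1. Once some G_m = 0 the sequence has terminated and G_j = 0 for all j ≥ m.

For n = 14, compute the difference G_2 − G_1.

2

(0) 14|_4 = 3·4 + 2 ↦ 3·5 + 2|_5 = 17 ⇒ 16
(1) 16|_5 = 3·5 + 1 ↦ 3·6 + 1|_6 = 19 ⇒ 18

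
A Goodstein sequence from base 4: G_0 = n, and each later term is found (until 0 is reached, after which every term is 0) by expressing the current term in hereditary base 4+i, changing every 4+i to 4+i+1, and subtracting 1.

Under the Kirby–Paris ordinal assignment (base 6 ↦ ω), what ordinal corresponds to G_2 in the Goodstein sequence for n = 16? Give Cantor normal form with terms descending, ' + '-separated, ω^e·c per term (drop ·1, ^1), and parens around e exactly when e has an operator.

G_0 = 16. HB_4(16) = 4^2. Bump = 25. G_1 = 24.
G_1 = 24. HB_5(24) = 4·5 + 4. Bump = 28. G_2 = 27.
G_2 = 27. HB_6(27) = 4·6 + 3. Bump = 31. G_3 = 30.

ω·4 + 3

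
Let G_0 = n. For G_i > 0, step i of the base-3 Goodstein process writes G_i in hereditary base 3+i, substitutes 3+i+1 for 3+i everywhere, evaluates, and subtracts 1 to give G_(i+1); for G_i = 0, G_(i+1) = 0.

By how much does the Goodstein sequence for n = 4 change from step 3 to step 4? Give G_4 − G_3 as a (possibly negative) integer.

i=0: 4 = 3 + 1 (b=3); 3→4: 4 + 1 = 5; 5−1 = 4
i=1: 4 = 4 (b=4); 4→5: 5 = 5; 5−1 = 4
i=2: 4 = 4 (b=5); 5→6: 4 = 4; 4−1 = 3
i=3: 3 = 3 (b=6); 6→7: 3 = 3; 3−1 = 2

-1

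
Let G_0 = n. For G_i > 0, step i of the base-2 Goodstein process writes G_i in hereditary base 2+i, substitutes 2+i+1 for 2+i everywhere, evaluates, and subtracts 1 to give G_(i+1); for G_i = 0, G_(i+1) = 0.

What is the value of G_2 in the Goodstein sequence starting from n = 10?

(0) 10|_2 = 2^(2 + 1) + 2 ↦ 3^(3 + 1) + 3|_3 = 84 ⇒ 83
(1) 83|_3 = 3^(3 + 1) + 2 ↦ 4^(4 + 1) + 2|_4 = 1026 ⇒ 1025
(2) 1025|_4 = 4^(4 + 1) + 1 ↦ 5^(5 + 1) + 1|_5 = 15626 ⇒ 15625

1025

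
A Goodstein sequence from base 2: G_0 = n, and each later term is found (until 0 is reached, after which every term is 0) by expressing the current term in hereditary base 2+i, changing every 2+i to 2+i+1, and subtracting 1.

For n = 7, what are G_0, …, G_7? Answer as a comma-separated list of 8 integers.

7, 30, 259, 3127, 46657, 823543, 16777215, 37665879

i=0: 7 = 2^2 + 2 + 1 (b=2); 2→3: 3^3 + 3 + 1 = 31; 31−1 = 30
i=1: 30 = 3^3 + 3 (b=3); 3→4: 4^4 + 4 = 260; 260−1 = 259
i=2: 259 = 4^4 + 3 (b=4); 4→5: 5^5 + 3 = 3128; 3128−1 = 3127
i=3: 3127 = 5^5 + 2 (b=5); 5→6: 6^6 + 2 = 46658; 46658−1 = 46657
i=4: 46657 = 6^6 + 1 (b=6); 6→7: 7^7 + 1 = 823544; 823544−1 = 823543
i=5: 823543 = 7^7 (b=7); 7→8: 8^8 = 16777216; 16777216−1 = 16777215
i=6: 16777215 = 7·8^7 + 7·8^6 + 7·8^5 + 7·8^4 + 7·8^3 + 7·8^2 + 7·8 + 7 (b=8); 8→9: 7·9^7 + 7·9^6 + 7·9^5 + 7·9^4 + 7·9^3 + 7·9^2 + 7·9 + 7 = 37665880; 37665880−1 = 37665879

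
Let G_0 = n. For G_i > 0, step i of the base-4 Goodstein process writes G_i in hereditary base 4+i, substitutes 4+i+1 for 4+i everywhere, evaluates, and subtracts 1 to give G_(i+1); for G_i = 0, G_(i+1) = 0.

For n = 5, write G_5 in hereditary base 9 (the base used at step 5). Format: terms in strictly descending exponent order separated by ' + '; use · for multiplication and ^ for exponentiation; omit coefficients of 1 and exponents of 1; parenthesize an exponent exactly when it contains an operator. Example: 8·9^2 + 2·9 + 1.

2

base 4: 5 = 4 + 1; at 5: 5 + 1 = 6; next = 5
base 5: 5 = 5; at 6: 6 = 6; next = 5
base 6: 5 = 5; at 7: 5 = 5; next = 4
base 7: 4 = 4; at 8: 4 = 4; next = 3
base 8: 3 = 3; at 9: 3 = 3; next = 2
base 9: 2 = 2; at 10: 2 = 2; next = 1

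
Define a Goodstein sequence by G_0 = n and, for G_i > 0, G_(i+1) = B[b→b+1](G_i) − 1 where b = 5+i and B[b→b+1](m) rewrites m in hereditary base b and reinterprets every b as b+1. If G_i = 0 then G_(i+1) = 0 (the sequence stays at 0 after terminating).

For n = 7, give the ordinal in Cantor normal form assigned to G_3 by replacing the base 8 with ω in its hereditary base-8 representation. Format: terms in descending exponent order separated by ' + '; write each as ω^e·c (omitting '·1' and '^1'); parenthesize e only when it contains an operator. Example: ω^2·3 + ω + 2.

(0) 7|_5 = 5 + 2 ↦ 6 + 2|_6 = 8 ⇒ 7
(1) 7|_6 = 6 + 1 ↦ 7 + 1|_7 = 8 ⇒ 7
(2) 7|_7 = 7 ↦ 8|_8 = 8 ⇒ 7
(3) 7|_8 = 7 ↦ 7|_9 = 7 ⇒ 6

7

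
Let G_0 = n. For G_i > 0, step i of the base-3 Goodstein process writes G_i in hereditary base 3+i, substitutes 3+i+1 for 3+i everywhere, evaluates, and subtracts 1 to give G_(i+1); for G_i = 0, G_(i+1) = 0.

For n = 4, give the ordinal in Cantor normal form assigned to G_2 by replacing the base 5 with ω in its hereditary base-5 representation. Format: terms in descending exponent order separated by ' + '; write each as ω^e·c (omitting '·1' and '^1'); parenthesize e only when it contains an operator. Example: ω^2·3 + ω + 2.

(0) 4|_3 = 3 + 1 ↦ 4 + 1|_4 = 5 ⇒ 4
(1) 4|_4 = 4 ↦ 5|_5 = 5 ⇒ 4
(2) 4|_5 = 4 ↦ 4|_6 = 4 ⇒ 3

4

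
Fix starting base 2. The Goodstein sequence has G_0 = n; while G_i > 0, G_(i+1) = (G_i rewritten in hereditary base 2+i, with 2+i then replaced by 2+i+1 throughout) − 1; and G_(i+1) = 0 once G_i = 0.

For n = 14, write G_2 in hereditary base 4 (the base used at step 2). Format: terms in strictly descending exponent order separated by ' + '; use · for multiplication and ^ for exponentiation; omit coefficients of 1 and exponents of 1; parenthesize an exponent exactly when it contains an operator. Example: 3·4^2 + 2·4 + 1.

4^(4 + 1) + 4^4 + 1

[0] 14 ≡ 2^(2 + 1) + 2^2 + 2 (base 2). Lift 3: 111. −1: 110.
[1] 110 ≡ 3^(3 + 1) + 3^3 + 2 (base 3). Lift 4: 1282. −1: 1281.
[2] 1281 ≡ 4^(4 + 1) + 4^4 + 1 (base 4). Lift 5: 18751. −1: 18750.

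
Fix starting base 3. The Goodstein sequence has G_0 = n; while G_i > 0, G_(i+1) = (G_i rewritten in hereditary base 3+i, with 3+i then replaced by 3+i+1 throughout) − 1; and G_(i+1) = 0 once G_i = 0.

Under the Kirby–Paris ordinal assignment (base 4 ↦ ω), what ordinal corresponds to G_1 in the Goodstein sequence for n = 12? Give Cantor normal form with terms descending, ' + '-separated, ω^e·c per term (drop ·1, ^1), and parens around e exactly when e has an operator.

ω^2 + 3

base 3: 12 = 3^2 + 3; at 4: 4^2 + 4 = 20; next = 19
base 4: 19 = 4^2 + 3; at 5: 5^2 + 3 = 28; next = 27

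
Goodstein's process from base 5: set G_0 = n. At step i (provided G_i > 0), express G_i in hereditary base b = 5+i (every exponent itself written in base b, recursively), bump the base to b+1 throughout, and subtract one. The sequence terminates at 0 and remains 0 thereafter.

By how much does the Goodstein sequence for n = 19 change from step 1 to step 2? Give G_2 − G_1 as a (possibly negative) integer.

(0) 19|_5 = 3·5 + 4 ↦ 3·6 + 4|_6 = 22 ⇒ 21
(1) 21|_6 = 3·6 + 3 ↦ 3·7 + 3|_7 = 24 ⇒ 23

2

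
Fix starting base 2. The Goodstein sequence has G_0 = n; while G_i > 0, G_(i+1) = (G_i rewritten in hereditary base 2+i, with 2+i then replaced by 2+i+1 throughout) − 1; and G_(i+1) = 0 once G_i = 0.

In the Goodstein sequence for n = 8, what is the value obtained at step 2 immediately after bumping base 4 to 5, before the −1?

6311

(0) 8|_2 = 2^(2 + 1) ↦ 3^(3 + 1)|_3 = 81 ⇒ 80
(1) 80|_3 = 2·3^3 + 2·3^2 + 2·3 + 2 ↦ 2·4^4 + 2·4^2 + 2·4 + 2|_4 = 554 ⇒ 553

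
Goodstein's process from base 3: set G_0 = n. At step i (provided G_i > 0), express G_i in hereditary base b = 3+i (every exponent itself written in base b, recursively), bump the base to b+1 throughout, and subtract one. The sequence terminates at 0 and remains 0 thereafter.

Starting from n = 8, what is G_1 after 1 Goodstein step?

9

step 0: 8 = 2·3 + 2; sub 4 for 3: 2·4 + 2; = 10; G_1 = 10−1 = 9
step 1: 9 = 2·4 + 1; sub 5 for 4: 2·5 + 1; = 11; G_2 = 11−1 = 10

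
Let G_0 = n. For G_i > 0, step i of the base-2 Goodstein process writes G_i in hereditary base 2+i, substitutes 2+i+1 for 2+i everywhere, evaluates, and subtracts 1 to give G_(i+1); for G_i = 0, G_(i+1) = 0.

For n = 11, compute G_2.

1027

i=0: 11 = 2^(2 + 1) + 2 + 1 (b=2); 2→3: 3^(3 + 1) + 3 + 1 = 85; 85−1 = 84
i=1: 84 = 3^(3 + 1) + 3 (b=3); 3→4: 4^(4 + 1) + 4 = 1028; 1028−1 = 1027
i=2: 1027 = 4^(4 + 1) + 3 (b=4); 4→5: 5^(5 + 1) + 3 = 15628; 15628−1 = 15627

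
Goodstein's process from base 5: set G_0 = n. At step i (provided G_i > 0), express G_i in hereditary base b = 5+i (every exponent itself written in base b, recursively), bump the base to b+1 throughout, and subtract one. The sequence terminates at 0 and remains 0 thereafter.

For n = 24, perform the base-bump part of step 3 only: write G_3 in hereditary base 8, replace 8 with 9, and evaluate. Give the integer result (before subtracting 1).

step 0: 24 = 4·5 + 4; sub 6 for 5: 4·6 + 4; = 28; G_1 = 28−1 = 27
step 1: 27 = 4·6 + 3; sub 7 for 6: 4·7 + 3; = 31; G_2 = 31−1 = 30
step 2: 30 = 4·7 + 2; sub 8 for 7: 4·8 + 2; = 34; G_3 = 34−1 = 33

37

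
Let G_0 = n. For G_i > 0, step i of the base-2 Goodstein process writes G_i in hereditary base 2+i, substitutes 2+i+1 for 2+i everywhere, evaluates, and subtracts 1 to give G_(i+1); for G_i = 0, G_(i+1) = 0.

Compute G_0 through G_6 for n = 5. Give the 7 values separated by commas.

5, 27, 255, 467, 775, 1197, 1751

5 —HB2→ 2^2 + 1 —bump→ 3^3 + 1 = 28 —(−1)→ 27
27 —HB3→ 3^3 —bump→ 4^4 = 256 —(−1)→ 255
255 —HB4→ 3·4^3 + 3·4^2 + 3·4 + 3 —bump→ 3·5^3 + 3·5^2 + 3·5 + 3 = 468 —(−1)→ 467
467 —HB5→ 3·5^3 + 3·5^2 + 3·5 + 2 —bump→ 3·6^3 + 3·6^2 + 3·6 + 2 = 776 —(−1)→ 775
775 —HB6→ 3·6^3 + 3·6^2 + 3·6 + 1 —bump→ 3·7^3 + 3·7^2 + 3·7 + 1 = 1198 —(−1)→ 1197
1197 —HB7→ 3·7^3 + 3·7^2 + 3·7 —bump→ 3·8^3 + 3·8^2 + 3·8 = 1752 —(−1)→ 1751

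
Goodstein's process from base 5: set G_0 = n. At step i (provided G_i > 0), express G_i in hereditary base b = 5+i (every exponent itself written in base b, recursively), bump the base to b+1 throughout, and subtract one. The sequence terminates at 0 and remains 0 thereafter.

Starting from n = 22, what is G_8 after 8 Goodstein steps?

41

[0] 22 ≡ 4·5 + 2 (base 5). Lift 6: 26. −1: 25.
[1] 25 ≡ 4·6 + 1 (base 6). Lift 7: 29. −1: 28.
[2] 28 ≡ 4·7 (base 7). Lift 8: 32. −1: 31.
[3] 31 ≡ 3·8 + 7 (base 8). Lift 9: 34. −1: 33.
[4] 33 ≡ 3·9 + 6 (base 9). Lift 10: 36. −1: 35.
[5] 35 ≡ 3·10 + 5 (base 10). Lift 11: 38. −1: 37.
[6] 37 ≡ 3·11 + 4 (base 11). Lift 12: 40. −1: 39.
[7] 39 ≡ 3·12 + 3 (base 12). Lift 13: 42. −1: 41.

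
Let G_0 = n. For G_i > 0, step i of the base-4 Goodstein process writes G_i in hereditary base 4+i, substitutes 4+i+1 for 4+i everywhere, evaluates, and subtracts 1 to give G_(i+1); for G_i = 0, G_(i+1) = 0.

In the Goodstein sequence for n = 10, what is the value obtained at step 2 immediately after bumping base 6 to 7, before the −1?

14

step 0: 10 = 2·4 + 2; sub 5 for 4: 2·5 + 2; = 12; G_1 = 12−1 = 11
step 1: 11 = 2·5 + 1; sub 6 for 5: 2·6 + 1; = 13; G_2 = 13−1 = 12
step 2: 12 = 2·6; sub 7 for 6: 2·7; = 14; G_3 = 14−1 = 13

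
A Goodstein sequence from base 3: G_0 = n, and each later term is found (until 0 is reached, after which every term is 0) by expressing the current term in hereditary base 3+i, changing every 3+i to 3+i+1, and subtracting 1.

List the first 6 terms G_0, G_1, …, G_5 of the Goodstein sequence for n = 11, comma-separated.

[0] 11 ≡ 3^2 + 2 (base 3). Lift 4: 18. −1: 17.
[1] 17 ≡ 4^2 + 1 (base 4). Lift 5: 26. −1: 25.
[2] 25 ≡ 5^2 (base 5). Lift 6: 36. −1: 35.
[3] 35 ≡ 5·6 + 5 (base 6). Lift 7: 40. −1: 39.
[4] 39 ≡ 5·7 + 4 (base 7). Lift 8: 44. −1: 43.

11, 17, 25, 35, 39, 43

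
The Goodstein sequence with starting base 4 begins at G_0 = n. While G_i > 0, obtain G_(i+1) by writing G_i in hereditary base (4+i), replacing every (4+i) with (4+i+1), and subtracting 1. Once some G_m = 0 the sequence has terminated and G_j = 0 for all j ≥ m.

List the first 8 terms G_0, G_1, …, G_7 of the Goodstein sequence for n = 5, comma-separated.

5, 5, 5, 4, 3, 2, 1, 0

[0] 5 ≡ 4 + 1 (base 4). Lift 5: 6. −1: 5.
[1] 5 ≡ 5 (base 5). Lift 6: 6. −1: 5.
[2] 5 ≡ 5 (base 6). Lift 7: 5. −1: 4.
[3] 4 ≡ 4 (base 7). Lift 8: 4. −1: 3.
[4] 3 ≡ 3 (base 8). Lift 9: 3. −1: 2.
[5] 2 ≡ 2 (base 9). Lift 10: 2. −1: 1.
[6] 1 ≡ 1 (base 10). Lift 11: 1. −1: 0.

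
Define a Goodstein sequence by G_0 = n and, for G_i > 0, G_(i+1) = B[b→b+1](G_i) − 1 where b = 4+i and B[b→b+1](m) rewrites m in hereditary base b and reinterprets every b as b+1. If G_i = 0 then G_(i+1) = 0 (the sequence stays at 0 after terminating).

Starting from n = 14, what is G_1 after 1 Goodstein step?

16

base 4: 14 = 3·4 + 2; at 5: 3·5 + 2 = 17; next = 16
base 5: 16 = 3·5 + 1; at 6: 3·6 + 1 = 19; next = 18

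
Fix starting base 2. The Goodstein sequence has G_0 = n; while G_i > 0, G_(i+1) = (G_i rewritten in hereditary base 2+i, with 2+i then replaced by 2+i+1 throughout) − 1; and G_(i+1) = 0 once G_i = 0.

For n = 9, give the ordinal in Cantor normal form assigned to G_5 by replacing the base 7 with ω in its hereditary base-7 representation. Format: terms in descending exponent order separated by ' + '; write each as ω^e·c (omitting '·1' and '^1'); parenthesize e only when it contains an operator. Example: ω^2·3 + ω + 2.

step 0: 9 = 2^(2 + 1) + 1; sub 3 for 2: 3^(3 + 1) + 1; = 82; G_1 = 82−1 = 81
step 1: 81 = 3^(3 + 1); sub 4 for 3: 4^(4 + 1); = 1024; G_2 = 1024−1 = 1023
step 2: 1023 = 3·4^4 + 3·4^3 + 3·4^2 + 3·4 + 3; sub 5 for 4: 3·5^5 + 3·5^3 + 3·5^2 + 3·5 + 3; = 9843; G_3 = 9843−1 = 9842
step 3: 9842 = 3·5^5 + 3·5^3 + 3·5^2 + 3·5 + 2; sub 6 for 5: 3·6^6 + 3·6^3 + 3·6^2 + 3·6 + 2; = 140744; G_4 = 140744−1 = 140743
step 4: 140743 = 3·6^6 + 3·6^3 + 3·6^2 + 3·6 + 1; sub 7 for 6: 3·7^7 + 3·7^3 + 3·7^2 + 3·7 + 1; = 2471827; G_5 = 2471827−1 = 2471826
step 5: 2471826 = 3·7^7 + 3·7^3 + 3·7^2 + 3·7; sub 8 for 7: 3·8^8 + 3·8^3 + 3·8^2 + 3·8; = 50333400; G_6 = 50333400−1 = 50333399

ω^ω·3 + ω^3·3 + ω^2·3 + ω·3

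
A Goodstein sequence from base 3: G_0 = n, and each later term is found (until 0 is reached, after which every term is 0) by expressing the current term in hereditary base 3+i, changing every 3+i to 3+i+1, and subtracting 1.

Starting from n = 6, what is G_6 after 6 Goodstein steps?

6

G_0=6  [base 3] 2·3  →[3↦4]→  2·4 = 8  −1 ⇒ G_1=7
G_1=7  [base 4] 4 + 3  →[4↦5]→  5 + 3 = 8  −1 ⇒ G_2=7
G_2=7  [base 5] 5 + 2  →[5↦6]→  6 + 2 = 8  −1 ⇒ G_3=7
G_3=7  [base 6] 6 + 1  →[6↦7]→  7 + 1 = 8  −1 ⇒ G_4=7
G_4=7  [base 7] 7  →[7↦8]→  8 = 8  −1 ⇒ G_5=7
G_5=7  [base 8] 7  →[8↦9]→  7 = 7  −1 ⇒ G_6=6
G_6=6  [base 9] 6  →[9↦10]→  6 = 6  −1 ⇒ G_7=5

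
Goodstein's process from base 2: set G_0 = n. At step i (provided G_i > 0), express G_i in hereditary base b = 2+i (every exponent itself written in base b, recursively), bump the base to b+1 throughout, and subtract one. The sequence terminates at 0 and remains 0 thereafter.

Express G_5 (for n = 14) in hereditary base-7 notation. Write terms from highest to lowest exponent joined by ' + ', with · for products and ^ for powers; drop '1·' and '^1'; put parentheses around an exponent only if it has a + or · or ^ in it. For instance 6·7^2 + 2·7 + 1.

i=0: 14 = 2^(2 + 1) + 2^2 + 2 (b=2); 2→3: 3^(3 + 1) + 3^3 + 3 = 111; 111−1 = 110
i=1: 110 = 3^(3 + 1) + 3^3 + 2 (b=3); 3→4: 4^(4 + 1) + 4^4 + 2 = 1282; 1282−1 = 1281
i=2: 1281 = 4^(4 + 1) + 4^4 + 1 (b=4); 4→5: 5^(5 + 1) + 5^5 + 1 = 18751; 18751−1 = 18750
i=3: 18750 = 5^(5 + 1) + 5^5 (b=5); 5→6: 6^(6 + 1) + 6^6 = 326592; 326592−1 = 326591
i=4: 326591 = 6^(6 + 1) + 5·6^5 + 5·6^4 + 5·6^3 + 5·6^2 + 5·6 + 5 (b=6); 6→7: 7^(7 + 1) + 5·7^5 + 5·7^4 + 5·7^3 + 5·7^2 + 5·7 + 5 = 5862841; 5862841−1 = 5862840
i=5: 5862840 = 7^(7 + 1) + 5·7^5 + 5·7^4 + 5·7^3 + 5·7^2 + 5·7 + 4 (b=7); 7→8: 8^(8 + 1) + 5·8^5 + 5·8^4 + 5·8^3 + 5·8^2 + 5·8 + 4 = 134404972; 134404972−1 = 134404971

7^(7 + 1) + 5·7^5 + 5·7^4 + 5·7^3 + 5·7^2 + 5·7 + 4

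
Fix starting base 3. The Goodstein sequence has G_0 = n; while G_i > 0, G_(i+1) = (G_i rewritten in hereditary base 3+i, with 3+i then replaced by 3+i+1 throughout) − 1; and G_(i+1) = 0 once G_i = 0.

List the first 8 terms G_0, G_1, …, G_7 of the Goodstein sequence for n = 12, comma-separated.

i=0: 12 = 3^2 + 3 (b=3); 3→4: 4^2 + 4 = 20; 20−1 = 19
i=1: 19 = 4^2 + 3 (b=4); 4→5: 5^2 + 3 = 28; 28−1 = 27
i=2: 27 = 5^2 + 2 (b=5); 5→6: 6^2 + 2 = 38; 38−1 = 37
i=3: 37 = 6^2 + 1 (b=6); 6→7: 7^2 + 1 = 50; 50−1 = 49
i=4: 49 = 7^2 (b=7); 7→8: 8^2 = 64; 64−1 = 63
i=5: 63 = 7·8 + 7 (b=8); 8→9: 7·9 + 7 = 70; 70−1 = 69
i=6: 69 = 7·9 + 6 (b=9); 9→10: 7·10 + 6 = 76; 76−1 = 75

12, 19, 27, 37, 49, 63, 69, 75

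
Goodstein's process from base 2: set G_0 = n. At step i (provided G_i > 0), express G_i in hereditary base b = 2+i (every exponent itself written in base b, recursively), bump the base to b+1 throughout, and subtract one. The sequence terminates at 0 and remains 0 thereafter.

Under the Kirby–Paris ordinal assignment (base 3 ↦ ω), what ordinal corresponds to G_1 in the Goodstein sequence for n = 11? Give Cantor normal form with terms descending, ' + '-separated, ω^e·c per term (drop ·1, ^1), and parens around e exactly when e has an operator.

G_0=11  [base 2] 2^(2 + 1) + 2 + 1  →[2↦3]→  3^(3 + 1) + 3 + 1 = 85  −1 ⇒ G_1=84
G_1=84  [base 3] 3^(3 + 1) + 3  →[3↦4]→  4^(4 + 1) + 4 = 1028  −1 ⇒ G_2=1027

ω^(ω + 1) + ω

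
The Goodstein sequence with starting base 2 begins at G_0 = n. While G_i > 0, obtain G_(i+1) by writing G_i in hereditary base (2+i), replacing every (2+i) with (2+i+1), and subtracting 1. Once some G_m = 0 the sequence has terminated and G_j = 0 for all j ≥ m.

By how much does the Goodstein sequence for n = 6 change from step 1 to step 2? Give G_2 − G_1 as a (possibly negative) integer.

(0) 6|_2 = 2^2 + 2 ↦ 3^3 + 3|_3 = 30 ⇒ 29
(1) 29|_3 = 3^3 + 2 ↦ 4^4 + 2|_4 = 258 ⇒ 257

228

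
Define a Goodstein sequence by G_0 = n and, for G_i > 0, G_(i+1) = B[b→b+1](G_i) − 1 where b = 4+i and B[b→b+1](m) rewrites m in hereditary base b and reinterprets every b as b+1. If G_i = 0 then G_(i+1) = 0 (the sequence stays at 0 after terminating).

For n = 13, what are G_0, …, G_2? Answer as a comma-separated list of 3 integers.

[0] 13 ≡ 3·4 + 1 (base 4). Lift 5: 16. −1: 15.
[1] 15 ≡ 3·5 (base 5). Lift 6: 18. −1: 17.

13, 15, 17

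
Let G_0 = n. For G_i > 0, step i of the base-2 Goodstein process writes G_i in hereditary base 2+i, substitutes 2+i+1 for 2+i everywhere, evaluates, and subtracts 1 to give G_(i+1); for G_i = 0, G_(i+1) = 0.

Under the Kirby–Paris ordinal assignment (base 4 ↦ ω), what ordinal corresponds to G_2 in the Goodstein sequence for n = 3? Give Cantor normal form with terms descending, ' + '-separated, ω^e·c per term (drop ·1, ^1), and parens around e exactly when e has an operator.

G_0 = 3. HB_2(3) = 2 + 1. Bump = 4. G_1 = 3.
G_1 = 3. HB_3(3) = 3. Bump = 4. G_2 = 3.
G_2 = 3. HB_4(3) = 3. Bump = 3. G_3 = 2.

3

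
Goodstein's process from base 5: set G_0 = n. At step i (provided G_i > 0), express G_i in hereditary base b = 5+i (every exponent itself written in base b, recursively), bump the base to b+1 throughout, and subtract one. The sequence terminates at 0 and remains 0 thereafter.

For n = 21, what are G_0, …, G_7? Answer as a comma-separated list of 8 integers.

21, 24, 27, 29, 31, 33, 35, 37

G_0=21  [base 5] 4·5 + 1  →[5↦6]→  4·6 + 1 = 25  −1 ⇒ G_1=24
G_1=24  [base 6] 4·6  →[6↦7]→  4·7 = 28  −1 ⇒ G_2=27
G_2=27  [base 7] 3·7 + 6  →[7↦8]→  3·8 + 6 = 30  −1 ⇒ G_3=29
G_3=29  [base 8] 3·8 + 5  →[8↦9]→  3·9 + 5 = 32  −1 ⇒ G_4=31
G_4=31  [base 9] 3·9 + 4  →[9↦10]→  3·10 + 4 = 34  −1 ⇒ G_5=33
G_5=33  [base 10] 3·10 + 3  →[10↦11]→  3·11 + 3 = 36  −1 ⇒ G_6=35
G_6=35  [base 11] 3·11 + 2  →[11↦12]→  3·12 + 2 = 38  −1 ⇒ G_7=37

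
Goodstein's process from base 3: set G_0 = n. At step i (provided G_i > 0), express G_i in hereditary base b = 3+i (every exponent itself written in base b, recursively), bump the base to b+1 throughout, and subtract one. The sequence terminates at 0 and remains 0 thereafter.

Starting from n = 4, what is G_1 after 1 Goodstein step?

G_0=4  [base 3] 3 + 1  →[3↦4]→  4 + 1 = 5  −1 ⇒ G_1=4
G_1=4  [base 4] 4  →[4↦5]→  5 = 5  −1 ⇒ G_2=4

4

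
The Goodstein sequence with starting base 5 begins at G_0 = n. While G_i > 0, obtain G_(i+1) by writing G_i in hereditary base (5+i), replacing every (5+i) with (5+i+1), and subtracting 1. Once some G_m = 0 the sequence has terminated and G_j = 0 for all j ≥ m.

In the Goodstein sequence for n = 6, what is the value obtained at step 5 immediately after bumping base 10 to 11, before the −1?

3

i=0: 6 = 5 + 1 (b=5); 5→6: 6 + 1 = 7; 7−1 = 6
i=1: 6 = 6 (b=6); 6→7: 7 = 7; 7−1 = 6
i=2: 6 = 6 (b=7); 7→8: 6 = 6; 6−1 = 5
i=3: 5 = 5 (b=8); 8→9: 5 = 5; 5−1 = 4
i=4: 4 = 4 (b=9); 9→10: 4 = 4; 4−1 = 3
i=5: 3 = 3 (b=10); 10→11: 3 = 3; 3−1 = 2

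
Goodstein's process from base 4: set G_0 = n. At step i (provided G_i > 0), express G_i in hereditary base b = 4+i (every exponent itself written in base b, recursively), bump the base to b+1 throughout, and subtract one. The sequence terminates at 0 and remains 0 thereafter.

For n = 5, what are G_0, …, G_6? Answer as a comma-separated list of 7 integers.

5 —HB4→ 4 + 1 —bump→ 5 + 1 = 6 —(−1)→ 5
5 —HB5→ 5 —bump→ 6 = 6 —(−1)→ 5
5 —HB6→ 5 —bump→ 5 = 5 —(−1)→ 4
4 —HB7→ 4 —bump→ 4 = 4 —(−1)→ 3
3 —HB8→ 3 —bump→ 3 = 3 —(−1)→ 2
2 —HB9→ 2 —bump→ 2 = 2 —(−1)→ 1

5, 5, 5, 4, 3, 2, 1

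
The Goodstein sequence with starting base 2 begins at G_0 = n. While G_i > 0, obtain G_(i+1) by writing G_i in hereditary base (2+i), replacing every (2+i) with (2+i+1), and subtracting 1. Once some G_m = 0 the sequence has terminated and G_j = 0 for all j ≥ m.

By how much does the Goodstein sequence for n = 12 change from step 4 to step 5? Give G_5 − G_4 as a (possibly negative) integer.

5484891

(0) 12|_2 = 2^(2 + 1) + 2^2 ↦ 3^(3 + 1) + 3^3|_3 = 108 ⇒ 107
(1) 107|_3 = 3^(3 + 1) + 2·3^2 + 2·3 + 2 ↦ 4^(4 + 1) + 2·4^2 + 2·4 + 2|_4 = 1066 ⇒ 1065
(2) 1065|_4 = 4^(4 + 1) + 2·4^2 + 2·4 + 1 ↦ 5^(5 + 1) + 2·5^2 + 2·5 + 1|_5 = 15686 ⇒ 15685
(3) 15685|_5 = 5^(5 + 1) + 2·5^2 + 2·5 ↦ 6^(6 + 1) + 2·6^2 + 2·6|_6 = 280020 ⇒ 280019
(4) 280019|_6 = 6^(6 + 1) + 2·6^2 + 6 + 5 ↦ 7^(7 + 1) + 2·7^2 + 7 + 5|_7 = 5764911 ⇒ 5764910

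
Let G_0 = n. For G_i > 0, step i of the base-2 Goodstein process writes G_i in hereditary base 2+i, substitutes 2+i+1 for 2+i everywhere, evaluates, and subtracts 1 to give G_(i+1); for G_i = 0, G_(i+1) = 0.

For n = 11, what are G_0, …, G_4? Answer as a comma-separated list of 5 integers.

11, 84, 1027, 15627, 279937

(0) 11|_2 = 2^(2 + 1) + 2 + 1 ↦ 3^(3 + 1) + 3 + 1|_3 = 85 ⇒ 84
(1) 84|_3 = 3^(3 + 1) + 3 ↦ 4^(4 + 1) + 4|_4 = 1028 ⇒ 1027
(2) 1027|_4 = 4^(4 + 1) + 3 ↦ 5^(5 + 1) + 3|_5 = 15628 ⇒ 15627
(3) 15627|_5 = 5^(5 + 1) + 2 ↦ 6^(6 + 1) + 2|_6 = 279938 ⇒ 279937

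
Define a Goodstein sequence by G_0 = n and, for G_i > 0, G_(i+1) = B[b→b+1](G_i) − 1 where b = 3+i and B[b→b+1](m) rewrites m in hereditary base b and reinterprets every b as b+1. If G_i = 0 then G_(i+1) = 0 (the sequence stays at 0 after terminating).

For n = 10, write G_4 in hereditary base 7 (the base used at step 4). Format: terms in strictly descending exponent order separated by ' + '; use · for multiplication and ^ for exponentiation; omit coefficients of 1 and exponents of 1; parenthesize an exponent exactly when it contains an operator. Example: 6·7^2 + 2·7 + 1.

[0] 10 ≡ 3^2 + 1 (base 3). Lift 4: 17. −1: 16.
[1] 16 ≡ 4^2 (base 4). Lift 5: 25. −1: 24.
[2] 24 ≡ 4·5 + 4 (base 5). Lift 6: 28. −1: 27.
[3] 27 ≡ 4·6 + 3 (base 6). Lift 7: 31. −1: 30.
[4] 30 ≡ 4·7 + 2 (base 7). Lift 8: 34. −1: 33.

4·7 + 2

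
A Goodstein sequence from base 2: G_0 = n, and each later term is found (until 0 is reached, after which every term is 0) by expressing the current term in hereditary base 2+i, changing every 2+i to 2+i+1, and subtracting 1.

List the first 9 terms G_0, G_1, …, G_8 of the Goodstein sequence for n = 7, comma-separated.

7, 30, 259, 3127, 46657, 823543, 16777215, 37665879, 77777775

i=0: 7 = 2^2 + 2 + 1 (b=2); 2→3: 3^3 + 3 + 1 = 31; 31−1 = 30
i=1: 30 = 3^3 + 3 (b=3); 3→4: 4^4 + 4 = 260; 260−1 = 259
i=2: 259 = 4^4 + 3 (b=4); 4→5: 5^5 + 3 = 3128; 3128−1 = 3127
i=3: 3127 = 5^5 + 2 (b=5); 5→6: 6^6 + 2 = 46658; 46658−1 = 46657
i=4: 46657 = 6^6 + 1 (b=6); 6→7: 7^7 + 1 = 823544; 823544−1 = 823543
i=5: 823543 = 7^7 (b=7); 7→8: 8^8 = 16777216; 16777216−1 = 16777215
i=6: 16777215 = 7·8^7 + 7·8^6 + 7·8^5 + 7·8^4 + 7·8^3 + 7·8^2 + 7·8 + 7 (b=8); 8→9: 7·9^7 + 7·9^6 + 7·9^5 + 7·9^4 + 7·9^3 + 7·9^2 + 7·9 + 7 = 37665880; 37665880−1 = 37665879
i=7: 37665879 = 7·9^7 + 7·9^6 + 7·9^5 + 7·9^4 + 7·9^3 + 7·9^2 + 7·9 + 6 (b=9); 9→10: 7·10^7 + 7·10^6 + 7·10^5 + 7·10^4 + 7·10^3 + 7·10^2 + 7·10 + 6 = 77777776; 77777776−1 = 77777775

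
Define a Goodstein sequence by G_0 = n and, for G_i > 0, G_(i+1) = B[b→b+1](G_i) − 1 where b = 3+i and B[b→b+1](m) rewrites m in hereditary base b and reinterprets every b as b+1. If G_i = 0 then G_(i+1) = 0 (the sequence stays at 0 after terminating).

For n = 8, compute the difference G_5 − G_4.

0

G_0 = 8. HB_3(8) = 2·3 + 2. Bump = 10. G_1 = 9.
G_1 = 9. HB_4(9) = 2·4 + 1. Bump = 11. G_2 = 10.
G_2 = 10. HB_5(10) = 2·5. Bump = 12. G_3 = 11.
G_3 = 11. HB_6(11) = 6 + 5. Bump = 12. G_4 = 11.
G_4 = 11. HB_7(11) = 7 + 4. Bump = 12. G_5 = 11.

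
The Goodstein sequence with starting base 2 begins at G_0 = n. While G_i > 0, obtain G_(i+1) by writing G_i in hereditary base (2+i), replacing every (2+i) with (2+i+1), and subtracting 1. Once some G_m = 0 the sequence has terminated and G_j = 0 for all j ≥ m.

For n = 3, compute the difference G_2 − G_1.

(0) 3|_2 = 2 + 1 ↦ 3 + 1|_3 = 4 ⇒ 3
(1) 3|_3 = 3 ↦ 4|_4 = 4 ⇒ 3

0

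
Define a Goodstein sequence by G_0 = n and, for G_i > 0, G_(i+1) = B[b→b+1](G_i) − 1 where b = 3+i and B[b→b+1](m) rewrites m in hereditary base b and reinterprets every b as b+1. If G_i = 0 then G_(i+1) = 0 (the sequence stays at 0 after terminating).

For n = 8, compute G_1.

9

(0) 8|_3 = 2·3 + 2 ↦ 2·4 + 2|_4 = 10 ⇒ 9
(1) 9|_4 = 2·4 + 1 ↦ 2·5 + 1|_5 = 11 ⇒ 10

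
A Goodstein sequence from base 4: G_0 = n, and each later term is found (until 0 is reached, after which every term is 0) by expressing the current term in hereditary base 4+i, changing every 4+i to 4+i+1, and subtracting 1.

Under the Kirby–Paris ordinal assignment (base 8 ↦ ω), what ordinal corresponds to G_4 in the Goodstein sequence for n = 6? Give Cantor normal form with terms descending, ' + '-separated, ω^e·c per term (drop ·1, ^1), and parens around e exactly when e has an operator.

G_0 = 6. HB_4(6) = 4 + 2. Bump = 7. G_1 = 6.
G_1 = 6. HB_5(6) = 5 + 1. Bump = 7. G_2 = 6.
G_2 = 6. HB_6(6) = 6. Bump = 7. G_3 = 6.
G_3 = 6. HB_7(6) = 6. Bump = 6. G_4 = 5.
G_4 = 5. HB_8(5) = 5. Bump = 5. G_5 = 4.

5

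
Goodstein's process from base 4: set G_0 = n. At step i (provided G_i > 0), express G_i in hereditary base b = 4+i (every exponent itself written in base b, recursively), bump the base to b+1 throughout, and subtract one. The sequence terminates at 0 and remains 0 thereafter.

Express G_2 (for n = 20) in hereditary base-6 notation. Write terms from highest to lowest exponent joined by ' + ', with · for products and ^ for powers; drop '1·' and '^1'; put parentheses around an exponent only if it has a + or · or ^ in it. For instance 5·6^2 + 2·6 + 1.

G_0 = 20. HB_4(20) = 4^2 + 4. Bump = 30. G_1 = 29.
G_1 = 29. HB_5(29) = 5^2 + 4. Bump = 40. G_2 = 39.
G_2 = 39. HB_6(39) = 6^2 + 3. Bump = 52. G_3 = 51.

6^2 + 3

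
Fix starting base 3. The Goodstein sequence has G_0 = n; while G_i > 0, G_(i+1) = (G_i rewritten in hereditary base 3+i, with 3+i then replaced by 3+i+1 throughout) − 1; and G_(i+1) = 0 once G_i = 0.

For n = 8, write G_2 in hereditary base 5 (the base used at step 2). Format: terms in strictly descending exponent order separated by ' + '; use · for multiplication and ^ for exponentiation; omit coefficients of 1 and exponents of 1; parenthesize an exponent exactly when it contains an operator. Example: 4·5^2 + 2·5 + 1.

8 —HB3→ 2·3 + 2 —bump→ 2·4 + 2 = 10 —(−1)→ 9
9 —HB4→ 2·4 + 1 —bump→ 2·5 + 1 = 11 —(−1)→ 10

2·5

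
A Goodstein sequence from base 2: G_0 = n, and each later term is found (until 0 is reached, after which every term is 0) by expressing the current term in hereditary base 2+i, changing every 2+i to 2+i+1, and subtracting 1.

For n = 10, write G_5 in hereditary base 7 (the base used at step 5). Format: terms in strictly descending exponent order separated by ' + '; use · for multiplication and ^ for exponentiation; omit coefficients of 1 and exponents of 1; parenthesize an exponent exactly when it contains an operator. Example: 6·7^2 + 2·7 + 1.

i=0: 10 = 2^(2 + 1) + 2 (b=2); 2→3: 3^(3 + 1) + 3 = 84; 84−1 = 83
i=1: 83 = 3^(3 + 1) + 2 (b=3); 3→4: 4^(4 + 1) + 2 = 1026; 1026−1 = 1025
i=2: 1025 = 4^(4 + 1) + 1 (b=4); 4→5: 5^(5 + 1) + 1 = 15626; 15626−1 = 15625
i=3: 15625 = 5^(5 + 1) (b=5); 5→6: 6^(6 + 1) = 279936; 279936−1 = 279935
i=4: 279935 = 5·6^6 + 5·6^5 + 5·6^4 + 5·6^3 + 5·6^2 + 5·6 + 5 (b=6); 6→7: 5·7^7 + 5·7^5 + 5·7^4 + 5·7^3 + 5·7^2 + 5·7 + 5 = 4215755; 4215755−1 = 4215754
i=5: 4215754 = 5·7^7 + 5·7^5 + 5·7^4 + 5·7^3 + 5·7^2 + 5·7 + 4 (b=7); 7→8: 5·8^8 + 5·8^5 + 5·8^4 + 5·8^3 + 5·8^2 + 5·8 + 4 = 84073324; 84073324−1 = 84073323

5·7^7 + 5·7^5 + 5·7^4 + 5·7^3 + 5·7^2 + 5·7 + 4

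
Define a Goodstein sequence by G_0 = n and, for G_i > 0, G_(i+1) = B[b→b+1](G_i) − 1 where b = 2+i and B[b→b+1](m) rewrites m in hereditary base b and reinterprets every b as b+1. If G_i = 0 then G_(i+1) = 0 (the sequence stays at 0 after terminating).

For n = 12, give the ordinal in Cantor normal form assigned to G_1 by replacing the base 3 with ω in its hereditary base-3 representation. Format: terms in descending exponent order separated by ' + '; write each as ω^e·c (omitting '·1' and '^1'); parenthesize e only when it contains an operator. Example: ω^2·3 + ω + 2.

ω^(ω + 1) + ω^2·2 + ω·2 + 2

G_0=12  [base 2] 2^(2 + 1) + 2^2  →[2↦3]→  3^(3 + 1) + 3^3 = 108  −1 ⇒ G_1=107
G_1=107  [base 3] 3^(3 + 1) + 2·3^2 + 2·3 + 2  →[3↦4]→  4^(4 + 1) + 2·4^2 + 2·4 + 2 = 1066  −1 ⇒ G_2=1065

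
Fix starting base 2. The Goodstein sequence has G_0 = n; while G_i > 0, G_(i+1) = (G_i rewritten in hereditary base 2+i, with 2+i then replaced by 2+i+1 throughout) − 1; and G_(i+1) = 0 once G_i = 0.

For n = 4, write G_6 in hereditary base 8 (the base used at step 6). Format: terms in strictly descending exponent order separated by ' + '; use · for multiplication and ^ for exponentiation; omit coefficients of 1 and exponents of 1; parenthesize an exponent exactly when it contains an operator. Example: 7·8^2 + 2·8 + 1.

2·8^2 + 8 + 3

[0] 4 ≡ 2^2 (base 2). Lift 3: 27. −1: 26.
[1] 26 ≡ 2·3^2 + 2·3 + 2 (base 3). Lift 4: 42. −1: 41.
[2] 41 ≡ 2·4^2 + 2·4 + 1 (base 4). Lift 5: 61. −1: 60.
[3] 60 ≡ 2·5^2 + 2·5 (base 5). Lift 6: 84. −1: 83.
[4] 83 ≡ 2·6^2 + 6 + 5 (base 6). Lift 7: 110. −1: 109.
[5] 109 ≡ 2·7^2 + 7 + 4 (base 7). Lift 8: 140. −1: 139.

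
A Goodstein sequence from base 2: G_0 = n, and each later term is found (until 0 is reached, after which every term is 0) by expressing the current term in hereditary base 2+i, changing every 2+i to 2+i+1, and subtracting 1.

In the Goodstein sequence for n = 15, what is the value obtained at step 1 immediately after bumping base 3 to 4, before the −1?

1284

G_0 = 15. HB_2(15) = 2^(2 + 1) + 2^2 + 2 + 1. Bump = 112. G_1 = 111.
G_1 = 111. HB_3(111) = 3^(3 + 1) + 3^3 + 3. Bump = 1284. G_2 = 1283.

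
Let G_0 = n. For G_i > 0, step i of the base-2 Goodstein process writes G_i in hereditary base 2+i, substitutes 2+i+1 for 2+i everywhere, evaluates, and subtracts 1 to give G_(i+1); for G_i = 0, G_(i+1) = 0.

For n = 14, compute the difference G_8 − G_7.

96513439003

G_0=14  [base 2] 2^(2 + 1) + 2^2 + 2  →[2↦3]→  3^(3 + 1) + 3^3 + 3 = 111  −1 ⇒ G_1=110
G_1=110  [base 3] 3^(3 + 1) + 3^3 + 2  →[3↦4]→  4^(4 + 1) + 4^4 + 2 = 1282  −1 ⇒ G_2=1281
G_2=1281  [base 4] 4^(4 + 1) + 4^4 + 1  →[4↦5]→  5^(5 + 1) + 5^5 + 1 = 18751  −1 ⇒ G_3=18750
G_3=18750  [base 5] 5^(5 + 1) + 5^5  →[5↦6]→  6^(6 + 1) + 6^6 = 326592  −1 ⇒ G_4=326591
G_4=326591  [base 6] 6^(6 + 1) + 5·6^5 + 5·6^4 + 5·6^3 + 5·6^2 + 5·6 + 5  →[6↦7]→  7^(7 + 1) + 5·7^5 + 5·7^4 + 5·7^3 + 5·7^2 + 5·7 + 5 = 5862841  −1 ⇒ G_5=5862840
G_5=5862840  [base 7] 7^(7 + 1) + 5·7^5 + 5·7^4 + 5·7^3 + 5·7^2 + 5·7 + 4  →[7↦8]→  8^(8 + 1) + 5·8^5 + 5·8^4 + 5·8^3 + 5·8^2 + 5·8 + 4 = 134404972  −1 ⇒ G_6=134404971
G_6=134404971  [base 8] 8^(8 + 1) + 5·8^5 + 5·8^4 + 5·8^3 + 5·8^2 + 5·8 + 3  →[8↦9]→  9^(9 + 1) + 5·9^5 + 5·9^4 + 5·9^3 + 5·9^2 + 5·9 + 3 = 3487116549  −1 ⇒ G_7=3487116548
G_7=3487116548  [base 9] 9^(9 + 1) + 5·9^5 + 5·9^4 + 5·9^3 + 5·9^2 + 5·9 + 2  →[9↦10]→  10^(10 + 1) + 5·10^5 + 5·10^4 + 5·10^3 + 5·10^2 + 5·10 + 2 = 100000555552  −1 ⇒ G_8=100000555551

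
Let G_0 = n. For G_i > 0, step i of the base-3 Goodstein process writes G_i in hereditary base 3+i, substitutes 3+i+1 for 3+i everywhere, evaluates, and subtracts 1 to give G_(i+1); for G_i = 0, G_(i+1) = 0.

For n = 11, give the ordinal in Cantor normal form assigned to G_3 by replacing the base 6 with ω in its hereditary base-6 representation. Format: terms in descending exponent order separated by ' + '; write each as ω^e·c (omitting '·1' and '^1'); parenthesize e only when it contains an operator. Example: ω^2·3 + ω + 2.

ω·5 + 5

G_0 = 11. HB_3(11) = 3^2 + 2. Bump = 18. G_1 = 17.
G_1 = 17. HB_4(17) = 4^2 + 1. Bump = 26. G_2 = 25.
G_2 = 25. HB_5(25) = 5^2. Bump = 36. G_3 = 35.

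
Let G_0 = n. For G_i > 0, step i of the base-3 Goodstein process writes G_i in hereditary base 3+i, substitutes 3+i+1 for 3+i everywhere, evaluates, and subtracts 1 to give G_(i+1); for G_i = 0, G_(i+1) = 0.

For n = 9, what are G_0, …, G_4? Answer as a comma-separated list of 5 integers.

9 —HB3→ 3^2 —bump→ 4^2 = 16 —(−1)→ 15
15 —HB4→ 3·4 + 3 —bump→ 3·5 + 3 = 18 —(−1)→ 17
17 —HB5→ 3·5 + 2 —bump→ 3·6 + 2 = 20 —(−1)→ 19
19 —HB6→ 3·6 + 1 —bump→ 3·7 + 1 = 22 —(−1)→ 21

9, 15, 17, 19, 21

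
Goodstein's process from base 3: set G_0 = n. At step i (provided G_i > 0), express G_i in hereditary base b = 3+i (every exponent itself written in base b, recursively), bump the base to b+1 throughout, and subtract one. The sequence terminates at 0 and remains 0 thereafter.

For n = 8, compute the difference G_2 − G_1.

base 3: 8 = 2·3 + 2; at 4: 2·4 + 2 = 10; next = 9
base 4: 9 = 2·4 + 1; at 5: 2·5 + 1 = 11; next = 10

1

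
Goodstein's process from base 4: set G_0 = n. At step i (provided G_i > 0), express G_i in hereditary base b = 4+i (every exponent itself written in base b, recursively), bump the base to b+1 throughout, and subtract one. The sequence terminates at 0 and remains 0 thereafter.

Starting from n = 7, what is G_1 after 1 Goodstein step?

7

[0] 7 ≡ 4 + 3 (base 4). Lift 5: 8. −1: 7.
[1] 7 ≡ 5 + 2 (base 5). Lift 6: 8. −1: 7.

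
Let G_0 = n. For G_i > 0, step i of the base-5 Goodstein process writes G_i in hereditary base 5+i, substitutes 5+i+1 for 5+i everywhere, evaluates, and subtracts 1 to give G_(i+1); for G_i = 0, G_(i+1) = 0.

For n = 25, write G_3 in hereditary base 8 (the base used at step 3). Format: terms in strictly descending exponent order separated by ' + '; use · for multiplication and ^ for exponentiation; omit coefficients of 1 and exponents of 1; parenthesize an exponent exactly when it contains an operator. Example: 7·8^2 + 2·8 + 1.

5·8 + 3

[0] 25 ≡ 5^2 (base 5). Lift 6: 36. −1: 35.
[1] 35 ≡ 5·6 + 5 (base 6). Lift 7: 40. −1: 39.
[2] 39 ≡ 5·7 + 4 (base 7). Lift 8: 44. −1: 43.
[3] 43 ≡ 5·8 + 3 (base 8). Lift 9: 48. −1: 47.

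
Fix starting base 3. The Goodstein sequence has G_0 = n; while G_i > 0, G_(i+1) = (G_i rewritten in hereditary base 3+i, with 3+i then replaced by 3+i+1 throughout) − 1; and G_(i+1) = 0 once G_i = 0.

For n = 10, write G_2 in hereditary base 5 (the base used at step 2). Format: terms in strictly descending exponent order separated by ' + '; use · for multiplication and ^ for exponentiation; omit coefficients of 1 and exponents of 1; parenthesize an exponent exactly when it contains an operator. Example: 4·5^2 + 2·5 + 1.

4·5 + 4

10 —HB3→ 3^2 + 1 —bump→ 4^2 + 1 = 17 —(−1)→ 16
16 —HB4→ 4^2 —bump→ 5^2 = 25 —(−1)→ 24
24 —HB5→ 4·5 + 4 —bump→ 4·6 + 4 = 28 —(−1)→ 27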